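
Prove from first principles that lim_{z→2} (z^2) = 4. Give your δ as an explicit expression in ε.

Fix ε > 0. We seek δ > 0 with 0 < |z − 2| < δ ⇒ |z^2 − 4| < ε.
Factor: z^2 − 4 = (z − 2)(z + 2), so |z^2 − 4| = |z − 2|·|z + 2|.
Impose δ ≤ 1 so that |z| < 3; then |z + 2| ≤ 5.
Hence |z^2 − 4| ≤ 5|z − 2|, which is < ε once |z − 2| < ε/5.
Take δ = min(1, ε/5). If 0 < |z − 2| < δ then both bounds hold and |z^2 − 4| ≤ 5|z − 2| < 5·(ε/5) = ε.

δ = min(1, ε/5)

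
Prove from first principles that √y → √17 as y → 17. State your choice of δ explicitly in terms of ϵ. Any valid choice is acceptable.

Let ϵ > 0. We want δ > 0 such that 0 < |y − 17| < δ implies |√y − √17| < ϵ.
Rationalise: √y − √17 = (y − 17)/(√y + √17), so |√y − √17| = |y − 17|/(√y + √17).
Restrict δ ≤ 17 so that |y − 17| < 17 forces y > 0, and then √y + √17 > √17.
Hence |√y − √17| < |y − 17|/√17, which is < ϵ once |y − 17| < √17·ϵ.
Take δ = min(17, √17·ϵ). If 0 < |y − 17| < δ then y > 0 and |√y − √17| < |y − 17|/√17 < ϵ.

δ = min(17, √17·ϵ)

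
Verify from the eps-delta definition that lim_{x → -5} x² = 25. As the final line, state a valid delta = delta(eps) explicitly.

Let eps > 0 be given. We seek delta > 0 with 0 < |x + 5| < delta ⇒ |x² − 25| < eps.
Factor: x² − 25 = (x + 5)(x - 5), so |x² − 25| = |x + 5|·|x - 5|.
Restrict delta ≤ 1. Then |x + 5| < 1 gives |x| < 6, so by the triangle inequality |x - 5| ≤ 6 + 5 = 11.
Hence |x² − 25| ≤ 11|x + 5|, which is < eps once |x + 5| < eps/11.
Take delta = min(1, eps/11). If 0 < |x + 5| < delta then both bounds hold and |x² − 25| ≤ 11|x + 5| < 11·(eps/11) = eps.

delta = min(1, eps/11)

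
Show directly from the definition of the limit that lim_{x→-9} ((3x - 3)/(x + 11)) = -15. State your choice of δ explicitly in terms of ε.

Suppose ε > 0. We want δ > 0 with 0 < |x + 9| < δ ⇒ |(3x - 3)/(x + 11) + 15| < ε.
Combining over a common denominator, (3x - 3)/(x + 11) + 15 = [(3x - 3)·2 − (-30)·(x + 11)] / [2·(x + 11)] = 36(x + 9) / (2(x + 11)).
So |(3x - 3)/(x + 11) + 15| = 36|x + 9| / (2·|x + 11|).
Restrict δ ≤ 1. Then |x + 9| < 1 gives |x + 11| = |(x + 9) + 2| ≥ 2 − 1 = 1.
Hence |(3x - 3)/(x + 11) + 15| < 36|x + 9|/(2·1) = 18|x + 9|, which is < ε once |x + 9| < (1/18)ε.
Take δ = min(1, (1/18)ε). Then 0 < |x + 9| < δ forces both bounds, so |(3x - 3)/(x + 11) + 15| < ε.

δ = min(1, (1/18)ε)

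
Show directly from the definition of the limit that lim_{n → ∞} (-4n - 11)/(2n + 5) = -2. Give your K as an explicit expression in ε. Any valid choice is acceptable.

Fix ε > 0. For n ≥ 1, |(-4n - 11)/(2n + 5) + 2| = |-2|/(2(2n + 5)) = 2/(2(2n + 5)).
Since 2n + 5 ≥ 2n for n ≥ 1, this is ≤ 2/(2·2n) = (1/2)/n.
So |(-4n - 11)/(2n + 5) + 2| < ε whenever n > (1/2)/ε.
Take K = (1/2)/ε. If n > K then |(-4n - 11)/(2n + 5) + 2| ≤ (1/2)/n < ε.

K = (1/2)/ε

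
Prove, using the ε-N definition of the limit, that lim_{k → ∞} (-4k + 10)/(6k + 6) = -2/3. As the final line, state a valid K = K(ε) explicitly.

Let ε > 0. For k ≥ 1, |(-4k + 10)/(6k + 6) + 2/3| = |84|/(6(6k + 6)) = 84/(6(6k + 6)).
Since 6k + 6 ≥ 6k for k ≥ 1, this is ≤ 84/(6·6k) = (7/3)/k.
So |(-4k + 10)/(6k + 6) + 2/3| < ε whenever k > (7/3)/ε.
Take K = (7/3)/ε. If k > K then |(-4k + 10)/(6k + 6) + 2/3| ≤ (7/3)/k < ε.

K = (7/3)/ε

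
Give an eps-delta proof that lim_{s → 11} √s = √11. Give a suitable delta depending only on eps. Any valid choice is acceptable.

Let eps > 0. We want delta > 0 such that 0 < |s − 11| < delta implies |√s − √11| < eps.
Rationalise: √s − √11 = (s − 11)/(√s + √11), so |√s − √11| = |s − 11|/(√s + √11).
Restrict delta ≤ 11 so that |s − 11| < 11 forces s > 0, and then √s + √11 > √11.
Hence |√s − √11| < |s − 11|/√11, which is < eps once |s − 11| < √11·eps.
Take delta = min(11, √11·eps). If 0 < |s − 11| < delta then s > 0 and |√s − √11| < |s − 11|/√11 < eps.

delta = min(11, √11·eps)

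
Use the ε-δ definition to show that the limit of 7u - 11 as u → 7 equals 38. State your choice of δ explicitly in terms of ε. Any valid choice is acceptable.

δ = ε/7

Suppose ε > 0. We need δ > 0 so that 0 < |u − 7| < δ implies |(7u - 11) − 38| < ε.
|(7u - 11) − 38| = |7u - 49| = 7|u − 7|.
So 7|u − 7| < ε exactly when |u − 7| < ε/7.
Take δ = ε/7. If 0 < |u − 7| < δ then |(7u - 11) − 38| = 7|u − 7| < 7·(ε/7) = ε.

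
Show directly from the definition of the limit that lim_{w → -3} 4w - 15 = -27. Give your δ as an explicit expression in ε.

δ = ε/4

Let ε > 0 be given. We need δ > 0 so that 0 < |w + 3| < δ implies |(4w - 15) + 27| < ε.
|(4w - 15) + 27| = |4w + 12| = 4|w + 3|.
Thus it suffices that |w + 3| < ε/4.
Choosing δ = ε/4 gives |(4w - 15) + 27| = 4|w + 3| < ε whenever |w + 3| < δ.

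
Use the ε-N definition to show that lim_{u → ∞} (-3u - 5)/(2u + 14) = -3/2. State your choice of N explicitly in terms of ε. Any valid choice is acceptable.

N = 8/ε

Suppose ε > 0. We seek N > 0 such that u > N implies |(-3u - 5)/(2u + 14) + 3/2| < ε.
(-3u - 5)/(2u + 14) + 3/2 = (2(-3u - 5) − (-3)(2u + 14)) / (2(2u + 14)) = 32/(2(2u + 14)).
For u > 0 we have 2u + 14 > 2u, so |(-3u - 5)/(2u + 14) + 3/2| = 32/(2(2u + 14)) < 32/(2·2u) = 8/u.
Thus |(-3u - 5)/(2u + 14) + 3/2| < ε whenever u > 8/ε.
Take N = 8/ε. If u > N then |(-3u - 5)/(2u + 14) + 3/2| < 8/u < ε.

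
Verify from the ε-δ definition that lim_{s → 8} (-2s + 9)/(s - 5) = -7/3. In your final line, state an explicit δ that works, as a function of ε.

Let ε > 0 be given. We want δ > 0 with 0 < |s − 8| < δ ⇒ |(-2s + 9)/(s - 5) + 7/3| < ε.
Combining over a common denominator, (-2s + 9)/(s - 5) + 7/3 = [(-2s + 9)·3 − (-7)·(s - 5)] / [3·(s - 5)] = 1(s − 8) / (3(s - 5)).
So |(-2s + 9)/(s - 5) + 7/3| = |s − 8| / (3·|s − 5|).
Restrict δ ≤ 3/2. Then |s − 8| < 3/2 gives |s − 5| = |(s − 8) + 3| ≥ 3 − 3/2 = 3/2.
Hence |(-2s + 9)/(s - 5) + 7/3| < |s − 8|/(3·(3/2)) = (2/9)|s − 8|, which is < ε once |s − 8| < (9/2)ε.
Take δ = min(3/2, (9/2)ε). Then 0 < |s − 8| < δ forces both bounds, so |(-2s + 9)/(s - 5) + 7/3| < ε.

δ = min(3/2, (9/2)ε)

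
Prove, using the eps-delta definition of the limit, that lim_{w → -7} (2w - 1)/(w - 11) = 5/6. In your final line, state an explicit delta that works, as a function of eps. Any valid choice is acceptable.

delta = min(9, (54/7)eps)

Let eps > 0 be given. We want delta > 0 with 0 < |w + 7| < delta ⇒ |(2w - 1)/(w - 11) − (5/6)| < eps.
Combining over a common denominator, (2w - 1)/(w - 11) − (5/6) = [(2w - 1)·(-18) − (-15)·(w - 11)] / [(-18)·(w - 11)] = -21(w + 7) / ((-18)(w - 11)).
So |(2w - 1)/(w - 11) − (5/6)| = 21|w + 7| / (18·|w − 11|).
Restrict delta ≤ 9. Then |w + 7| < 9 gives |w − 11| = |(w + 7) + (-18)| ≥ 18 − 9 = 9.
Hence |(2w - 1)/(w - 11) − (5/6)| < 21|w + 7|/(18·9) = (7/54)|w + 7|, which is < eps once |w + 7| < (54/7)eps.
Take delta = min(9, (54/7)eps). Then 0 < |w + 7| < delta forces both bounds, so |(2w - 1)/(w - 11) − (5/6)| < eps.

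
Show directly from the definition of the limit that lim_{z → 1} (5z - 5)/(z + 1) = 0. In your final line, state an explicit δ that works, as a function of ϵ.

δ = min(1, (1/5)ϵ)

Let ϵ > 0. We want δ > 0 with 0 < |z − 1| < δ ⇒ |(5z - 5)/(z + 1) − 0| < ϵ.
Combining over a common denominator, (5z - 5)/(z + 1) − 0 = [(5z - 5)·2 − 0·(z + 1)] / [2·(z + 1)] = 10(z − 1) / (2(z + 1)).
So |(5z - 5)/(z + 1) − 0| = 10|z − 1| / (2·|z + 1|).
Require δ ≤ 1, so |z + 1| ≥ |2| − |z − 1| > 2 − 1 = 1.
Hence |(5z - 5)/(z + 1) − 0| < 10|z − 1|/(2·1) = 5|z − 1|, which is < ϵ once |z − 1| < (1/5)ϵ.
Take δ = min(1, (1/5)ϵ). Then 0 < |z − 1| < δ forces both bounds, so |(5z - 5)/(z + 1) − 0| < ϵ.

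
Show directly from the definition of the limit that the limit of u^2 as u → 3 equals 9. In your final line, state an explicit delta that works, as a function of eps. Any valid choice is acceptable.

Suppose eps > 0. We seek delta > 0 with 0 < |u − 3| < delta ⇒ |u^2 − 9| < eps.
Factor: u^2 − 9 = (u − 3)(u + 3), so |u^2 − 9| = |u − 3|·|u + 3|.
Restrict delta ≤ 2. Then |u − 3| < 2 gives |u| < 5, so by the triangle inequality |u + 3| ≤ 5 + 3 = 8.
Hence |u^2 − 9| ≤ 8|u − 3|, which is < eps once |u − 3| < eps/8.
Take delta = min(2, eps/8). If 0 < |u − 3| < delta then both bounds hold and |u^2 − 9| ≤ 8|u − 3| < 8·(eps/8) = eps.

delta = min(2, eps/8)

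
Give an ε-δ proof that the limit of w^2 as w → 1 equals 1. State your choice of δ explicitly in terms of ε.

Let ε > 0. We seek δ > 0 with 0 < |w − 1| < δ ⇒ |w^2 − 1| < ε.
Factor: w^2 − 1 = (w − 1)(w + 1), so |w^2 − 1| = |w − 1|·|w + 1|.
Impose δ ≤ 1 so that |w| < 2; then |w + 1| ≤ 3.
Hence |w^2 − 1| ≤ 3|w − 1|, which is < ε once |w − 1| < ε/3.
Take δ = min(1, ε/3). If 0 < |w − 1| < δ then both bounds hold and |w^2 − 1| ≤ 3|w − 1| < 3·(ε/3) = ε.

δ = min(1, ε/3)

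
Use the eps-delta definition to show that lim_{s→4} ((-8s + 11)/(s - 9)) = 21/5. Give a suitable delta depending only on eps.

Let eps > 0 be given. We want delta > 0 with 0 < |s − 4| < delta ⇒ |(-8s + 11)/(s - 9) − (21/5)| < eps.
Combining over a common denominator, (-8s + 11)/(s - 9) − (21/5) = [(-8s + 11)·(-5) − (-21)·(s - 9)] / [(-5)·(s - 9)] = 61(s − 4) / ((-5)(s - 9)).
So |(-8s + 11)/(s - 9) − (21/5)| = 61|s − 4| / (5·|s − 9|).
Restrict delta ≤ 5/2. Then |s − 4| < 5/2 gives |s − 9| = |(s − 4) + (-5)| ≥ 5 − 5/2 = 5/2.
Hence |(-8s + 11)/(s - 9) − (21/5)| < 61|s − 4|/(5·(5/2)) = (122/25)|s − 4|, which is < eps once |s − 4| < (25/122)eps.
Take delta = min(5/2, (25/122)eps). Then 0 < |s − 4| < delta forces both bounds, so |(-8s + 11)/(s - 9) − (21/5)| < eps.

delta = min(5/2, (25/122)eps)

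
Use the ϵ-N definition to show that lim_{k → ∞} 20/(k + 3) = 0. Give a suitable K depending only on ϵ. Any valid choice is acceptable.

K = 20/ϵ

Suppose ϵ > 0. For k ≥ 1, |20/(k + 3) − 0| = 20/(k + 3) ≤ 20/k.
We need 20/k < ϵ, i.e. k > 20/ϵ.
Take K = 20/ϵ. If k > K then |20/(k + 3)| ≤ 20/k < ϵ.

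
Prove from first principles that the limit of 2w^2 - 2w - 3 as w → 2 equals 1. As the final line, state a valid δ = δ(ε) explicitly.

δ = min(2, ε/10)

Fix ε > 0. We want δ > 0 such that 0 < |w − 2| < δ implies |(2w^2 - 2w - 3) − 1| < ε.
(2w^2 - 2w - 3) − 1 = 2w^2 - 2w - 4 = (w − 2)(2w + 2).
So |(2w^2 - 2w - 3) − 1| = |w − 2|·|2w + 2|.
Assume first that |w − 2| < 2, so |w| < 4. Then |2w + 2| ≤ 2·4 + 2 = 10.
Hence |(2w^2 - 2w - 3) − 1| ≤ 10|w − 2| < ε provided |w − 2| < ε/10.
Choosing δ = min(2, ε/10) ensures both conditions, hence |(2w^2 - 2w - 3) − 1| < ε.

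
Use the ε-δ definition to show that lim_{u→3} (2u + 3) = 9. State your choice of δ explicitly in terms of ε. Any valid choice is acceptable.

δ = ε/2

Let ε > 0 be given. We need δ > 0 so that 0 < |u − 3| < δ implies |(2u + 3) − 9| < ε.
|(2u + 3) − 9| = |2u - 6| = 2|u − 3|.
So 2|u − 3| < ε exactly when |u − 3| < ε/2.
Choosing δ = ε/2 gives |(2u + 3) − 9| = 2|u − 3| < ε whenever |u − 3| < δ.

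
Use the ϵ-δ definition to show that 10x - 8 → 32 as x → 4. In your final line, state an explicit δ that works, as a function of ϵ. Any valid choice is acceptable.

Let ϵ > 0. We need δ > 0 so that 0 < |x − 4| < δ implies |(10x - 8) − 32| < ϵ.
Since (10x - 8) − 32 = 10(x − 4), we have |(10x - 8) − 32| = 10|x − 4|.
So 10|x − 4| < ϵ exactly when |x − 4| < ϵ/10.
Take δ = ϵ/10. If 0 < |x − 4| < δ then |(10x - 8) − 32| = 10|x − 4| < 10·(ϵ/10) = ϵ.

δ = ϵ/10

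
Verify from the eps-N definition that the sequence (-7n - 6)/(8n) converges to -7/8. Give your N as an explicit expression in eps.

Let eps > 0. For n ≥ 1, |(-7n - 6)/(8n) + 7/8| = |-48|/(8(8n)) = 48/(8(8n)).
Since 8n ≥ 8n for n ≥ 1, this is ≤ 48/(8·8n) = (3/4)/n.
So |(-7n - 6)/(8n) + 7/8| < eps whenever n > (3/4)/eps.
Take N = (3/4)/eps. If n > N then |(-7n - 6)/(8n) + 7/8| ≤ (3/4)/n < eps.

N = (3/4)/eps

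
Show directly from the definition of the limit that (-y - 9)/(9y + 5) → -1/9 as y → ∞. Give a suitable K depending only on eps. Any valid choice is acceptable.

Let eps > 0 be given. We seek K > 0 such that y > K implies |(-y - 9)/(9y + 5) + 1/9| < eps.
(-y - 9)/(9y + 5) + 1/9 = (9(-y - 9) − (-1)(9y + 5)) / (9(9y + 5)) = -76/(9(9y + 5)).
For y > 0 we have 9y + 5 > 9y, so |(-y - 9)/(9y + 5) + 1/9| = 76/(9(9y + 5)) < 76/(9·9y) = (76/81)/y.
Thus |(-y - 9)/(9y + 5) + 1/9| < eps whenever y > (76/81)/eps.
Take K = (76/81)/eps. If y > K then |(-y - 9)/(9y + 5) + 1/9| < (76/81)/y < eps.

K = (76/81)/eps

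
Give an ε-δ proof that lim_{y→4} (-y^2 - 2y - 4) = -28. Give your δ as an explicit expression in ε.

Suppose ε > 0. We want δ > 0 such that 0 < |y − 4| < δ implies |(-y^2 - 2y - 4) + 28| < ε.
(-y^2 - 2y - 4) + 28 = -y^2 - 2y + 24 = (y − 4)(-y - 6).
So |(-y^2 - 2y - 4) + 28| = |y − 4|·|-y - 6|.
Assume first that |y − 4| < 1, so |y| < 5. Then |-y - 6| ≤ 5 + 6 = 11.
Hence |(-y^2 - 2y - 4) + 28| ≤ 11|y − 4| < ε provided |y − 4| < ε/11.
Take δ = min(1, ε/11). Then 0 < |y − 4| < δ gives both |y − 4| < 1 and |y − 4| < ε/11, so |(-y^2 - 2y - 4) + 28| < ε.

δ = min(1, ε/11)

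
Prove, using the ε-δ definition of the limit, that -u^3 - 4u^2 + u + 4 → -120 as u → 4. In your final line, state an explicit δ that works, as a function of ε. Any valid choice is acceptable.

δ = min(1, ε/96)

Suppose ε > 0. We want δ > 0 such that 0 < |u − 4| < δ implies |(-u^3 - 4u^2 + u + 4) + 120| < ε.
(-u^3 - 4u^2 + u + 4) + 120 = -u^3 - 4u^2 + u + 124 = (u − 4)(-u^2 - 8u - 31).
So |(-u^3 - 4u^2 + u + 4) + 120| = |u − 4|·|-u^2 - 8u - 31|.
Assume first that |u − 4| < 1, so |u| < 5. Then |-u^2 - 8u - 31| ≤ 5^2 + 8·5 + 31 = 96.
Hence |(-u^3 - 4u^2 + u + 4) + 120| ≤ 96|u − 4| < ε provided |u − 4| < ε/96.
Take δ = min(1, ε/96). Then 0 < |u − 4| < δ gives both |u − 4| < 1 and |u − 4| < ε/96, so |(-u^3 - 4u^2 + u + 4) + 120| < ε.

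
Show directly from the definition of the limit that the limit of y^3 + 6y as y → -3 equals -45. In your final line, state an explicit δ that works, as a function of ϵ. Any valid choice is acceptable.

δ = min(1, ϵ/43)

Suppose ϵ > 0. We want δ > 0 such that 0 < |y + 3| < δ implies |(y^3 + 6y) + 45| < ϵ.
(y^3 + 6y) + 45 = y^3 + 6y + 45 = (y + 3)(y^2 - 3y + 15).
So |(y^3 + 6y) + 45| = |y + 3|·|y^2 - 3y + 15|.
Require δ ≤ 1. Then |y + 3| < 1 gives |y| < 4, and by the triangle inequality |y^2 - 3y + 15| ≤ 4^2 + 3·4 + 15 = 43.
Hence |(y^3 + 6y) + 45| ≤ 43|y + 3| < ϵ provided |y + 3| < ϵ/43.
Take δ = min(1, ϵ/43). Then 0 < |y + 3| < δ gives both |y + 3| < 1 and |y + 3| < ϵ/43, so |(y^3 + 6y) + 45| < ϵ.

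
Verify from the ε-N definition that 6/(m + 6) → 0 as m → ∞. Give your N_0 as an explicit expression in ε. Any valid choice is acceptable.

Suppose ε > 0. For m ≥ 1, |6/(m + 6) − 0| = 6/(m + 6) ≤ 6/m.
We need 6/m < ε, i.e. m > 6/ε.
Take N_0 = 6/ε. If m > N_0 then |6/(m + 6)| ≤ 6/m < ε.

N_0 = 6/ε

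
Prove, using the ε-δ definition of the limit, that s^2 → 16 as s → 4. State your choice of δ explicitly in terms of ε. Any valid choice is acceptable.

δ = min(1, ε/9)

Let ε > 0. We seek δ > 0 with 0 < |s − 4| < δ ⇒ |s^2 − 16| < ε.
Factor: s^2 − 16 = (s − 4)(s + 4), so |s^2 − 16| = |s − 4|·|s + 4|.
Impose δ ≤ 1 so that |s| < 5; then |s + 4| ≤ 9.
Hence |s^2 − 16| ≤ 9|s − 4|, which is < ε once |s − 4| < ε/9.
Take δ = min(1, ε/9). If 0 < |s − 4| < δ then both bounds hold and |s^2 − 16| ≤ 9|s − 4| < 9·(ε/9) = ε.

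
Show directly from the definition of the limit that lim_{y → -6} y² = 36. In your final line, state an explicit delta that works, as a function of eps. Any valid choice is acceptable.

delta = min(1, eps/13)

Let eps > 0 be given. We seek delta > 0 with 0 < |y + 6| < delta ⇒ |y² − 36| < eps.
Factor: y² − 36 = (y + 6)(y - 6), so |y² − 36| = |y + 6|·|y - 6|.
Restrict delta ≤ 1. Then |y + 6| < 1 gives |y| < 7, so by the triangle inequality |y - 6| ≤ 7 + 6 = 13.
Hence |y² − 36| ≤ 13|y + 6|, which is < eps once |y + 6| < eps/13.
Take delta = min(1, eps/13). If 0 < |y + 6| < delta then both bounds hold and |y² − 36| ≤ 13|y + 6| < 13·(eps/13) = eps.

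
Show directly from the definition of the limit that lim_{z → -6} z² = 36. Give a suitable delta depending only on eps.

Suppose eps > 0. We seek delta > 0 with 0 < |z + 6| < delta ⇒ |z² − 36| < eps.
Factor: z² − 36 = (z + 6)(z - 6), so |z² − 36| = |z + 6|·|z - 6|.
Restrict delta ≤ 1. Then |z + 6| < 1 gives |z| < 7, so by the triangle inequality |z - 6| ≤ 7 + 6 = 13.
Hence |z² − 36| ≤ 13|z + 6|, which is < eps once |z + 6| < eps/13.
Take delta = min(1, eps/13). If 0 < |z + 6| < delta then both bounds hold and |z² − 36| ≤ 13|z + 6| < 13·(eps/13) = eps.

delta = min(1, eps/13)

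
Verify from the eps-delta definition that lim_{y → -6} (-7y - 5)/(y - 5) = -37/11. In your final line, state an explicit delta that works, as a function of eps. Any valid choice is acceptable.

Fix eps > 0. We want delta > 0 with 0 < |y + 6| < delta ⇒ |(-7y - 5)/(y - 5) + 37/11| < eps.
Combining over a common denominator, (-7y - 5)/(y - 5) + 37/11 = [(-7y - 5)·(-11) − 37·(y - 5)] / [(-11)·(y - 5)] = 40(y + 6) / ((-11)(y - 5)).
So |(-7y - 5)/(y - 5) + 37/11| = 40|y + 6| / (11·|y − 5|).
Restrict delta ≤ 11/2. Then |y + 6| < 11/2 gives |y − 5| = |(y + 6) + (-11)| ≥ 11 − 11/2 = 11/2.
Hence |(-7y - 5)/(y - 5) + 37/11| < 40|y + 6|/(11·(11/2)) = (80/121)|y + 6|, which is < eps once |y + 6| < (121/80)eps.
Take delta = min(11/2, (121/80)eps). Then 0 < |y + 6| < delta forces both bounds, so |(-7y - 5)/(y - 5) + 37/11| < eps.

delta = min(11/2, (121/80)eps)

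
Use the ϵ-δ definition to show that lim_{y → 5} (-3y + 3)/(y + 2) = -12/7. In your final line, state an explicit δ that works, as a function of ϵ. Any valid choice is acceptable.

δ = min(7/2, (49/18)ϵ)

Suppose ϵ > 0. We want δ > 0 with 0 < |y − 5| < δ ⇒ |(-3y + 3)/(y + 2) + 12/7| < ϵ.
Combining over a common denominator, (-3y + 3)/(y + 2) + 12/7 = [(-3y + 3)·7 − (-12)·(y + 2)] / [7·(y + 2)] = -9(y − 5) / (7(y + 2)).
So |(-3y + 3)/(y + 2) + 12/7| = 9|y − 5| / (7·|y + 2|).
Require δ ≤ 7/2, so |y + 2| ≥ |7| − |y − 5| > 7 − 7/2 = 7/2.
Hence |(-3y + 3)/(y + 2) + 12/7| < 9|y − 5|/(7·(7/2)) = (18/49)|y − 5|, which is < ϵ once |y − 5| < (49/18)ϵ.
Take δ = min(7/2, (49/18)ϵ). Then 0 < |y − 5| < δ forces both bounds, so |(-3y + 3)/(y + 2) + 12/7| < ϵ.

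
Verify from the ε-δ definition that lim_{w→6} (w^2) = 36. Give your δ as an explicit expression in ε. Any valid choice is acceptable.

δ = min(1, ε/13)

Suppose ε > 0. We seek δ > 0 with 0 < |w − 6| < δ ⇒ |w^2 − 36| < ε.
Factor: w^2 − 36 = (w − 6)(w + 6), so |w^2 − 36| = |w − 6|·|w + 6|.
Impose δ ≤ 1 so that |w| < 7; then |w + 6| ≤ 13.
Hence |w^2 − 36| ≤ 13|w − 6|, which is < ε once |w − 6| < ε/13.
Take δ = min(1, ε/13). If 0 < |w − 6| < δ then both bounds hold and |w^2 − 36| ≤ 13|w − 6| < 13·(ε/13) = ε.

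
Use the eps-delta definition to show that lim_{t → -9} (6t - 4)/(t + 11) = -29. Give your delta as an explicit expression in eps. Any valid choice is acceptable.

Let eps > 0. We want delta > 0 with 0 < |t + 9| < delta ⇒ |(6t - 4)/(t + 11) + 29| < eps.
Combining over a common denominator, (6t - 4)/(t + 11) + 29 = [(6t - 4)·2 − (-58)·(t + 11)] / [2·(t + 11)] = 70(t + 9) / (2(t + 11)).
So |(6t - 4)/(t + 11) + 29| = 70|t + 9| / (2·|t + 11|).
Require delta ≤ 1, so |t + 11| ≥ |2| − |t + 9| > 2 − 1 = 1.
Hence |(6t - 4)/(t + 11) + 29| < 70|t + 9|/(2·1) = 35|t + 9|, which is < eps once |t + 9| < (1/35)eps.
Take delta = min(1, (1/35)eps). Then 0 < |t + 9| < delta forces both bounds, so |(6t - 4)/(t + 11) + 29| < eps.

delta = min(1, (1/35)eps)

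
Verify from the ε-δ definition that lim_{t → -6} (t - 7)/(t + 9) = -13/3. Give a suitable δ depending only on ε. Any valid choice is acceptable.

Suppose ε > 0. We want δ > 0 with 0 < |t + 6| < δ ⇒ |(t - 7)/(t + 9) + 13/3| < ε.
Combining over a common denominator, (t - 7)/(t + 9) + 13/3 = [(t - 7)·3 − (-13)·(t + 9)] / [3·(t + 9)] = 16(t + 6) / (3(t + 9)).
So |(t - 7)/(t + 9) + 13/3| = 16|t + 6| / (3·|t + 9|).
Restrict δ ≤ 3/2. Then |t + 6| < 3/2 gives |t + 9| = |(t + 6) + 3| ≥ 3 − 3/2 = 3/2.
Hence |(t - 7)/(t + 9) + 13/3| < 16|t + 6|/(3·(3/2)) = (32/9)|t + 6|, which is < ε once |t + 6| < (9/32)ε.
Take δ = min(3/2, (9/32)ε). Then 0 < |t + 6| < δ forces both bounds, so |(t - 7)/(t + 9) + 13/3| < ε.

δ = min(3/2, (9/32)ε)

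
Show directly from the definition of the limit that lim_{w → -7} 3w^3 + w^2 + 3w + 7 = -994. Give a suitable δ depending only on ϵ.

δ = min(1, ϵ/495)

Let ϵ > 0 be given. We want δ > 0 such that 0 < |w + 7| < δ implies |(3w^3 + w^2 + 3w + 7) + 994| < ϵ.
(3w^3 + w^2 + 3w + 7) + 994 = 3w^3 + w^2 + 3w + 1001 = (w + 7)(3w^2 - 20w + 143).
So |(3w^3 + w^2 + 3w + 7) + 994| = |w + 7|·|3w^2 - 20w + 143|.
Assume first that |w + 7| < 1, so |w| < 8. Then |3w^2 - 20w + 143| ≤ 3·8^2 + 20·8 + 143 = 495.
Hence |(3w^3 + w^2 + 3w + 7) + 994| ≤ 495|w + 7| < ϵ provided |w + 7| < ϵ/495.
Take δ = min(1, ϵ/495). Then 0 < |w + 7| < δ gives both |w + 7| < 1 and |w + 7| < ϵ/495, so |(3w^3 + w^2 + 3w + 7) + 994| < ϵ.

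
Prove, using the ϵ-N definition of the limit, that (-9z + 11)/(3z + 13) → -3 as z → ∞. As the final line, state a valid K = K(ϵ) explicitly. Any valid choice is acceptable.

K = (50/3)/ϵ

Suppose ϵ > 0. We seek K > 0 such that z > K implies |(-9z + 11)/(3z + 13) + 3| < ϵ.
(-9z + 11)/(3z + 13) + 3 = (3(-9z + 11) − (-9)(3z + 13)) / (3(3z + 13)) = 150/(3(3z + 13)).
For z > 0 we have 3z + 13 > 3z, so |(-9z + 11)/(3z + 13) + 3| = 150/(3(3z + 13)) < 150/(3·3z) = (50/3)/z.
Thus |(-9z + 11)/(3z + 13) + 3| < ϵ whenever z > (50/3)/ϵ.
Take K = (50/3)/ϵ. If z > K then |(-9z + 11)/(3z + 13) + 3| < (50/3)/z < ϵ.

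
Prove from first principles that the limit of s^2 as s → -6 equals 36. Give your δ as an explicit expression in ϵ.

δ = min(1, ϵ/13)

Suppose ϵ > 0. We seek δ > 0 with 0 < |s + 6| < δ ⇒ |s^2 − 36| < ϵ.
Factor: s^2 − 36 = (s + 6)(s - 6), so |s^2 − 36| = |s + 6|·|s - 6|.
Restrict δ ≤ 1. Then |s + 6| < 1 gives |s| < 7, so by the triangle inequality |s - 6| ≤ 7 + 6 = 13.
Hence |s^2 − 36| ≤ 13|s + 6|, which is < ϵ once |s + 6| < ϵ/13.
Take δ = min(1, ϵ/13). If 0 < |s + 6| < δ then both bounds hold and |s^2 − 36| ≤ 13|s + 6| < 13·(ϵ/13) = ϵ.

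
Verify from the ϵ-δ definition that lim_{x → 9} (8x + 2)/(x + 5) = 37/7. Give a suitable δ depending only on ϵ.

δ = min(7, (49/19)ϵ)

Let ϵ > 0. We want δ > 0 with 0 < |x − 9| < δ ⇒ |(8x + 2)/(x + 5) − (37/7)| < ϵ.
Combining over a common denominator, (8x + 2)/(x + 5) − (37/7) = [(8x + 2)·14 − 74·(x + 5)] / [14·(x + 5)] = 38(x − 9) / (14(x + 5)).
So |(8x + 2)/(x + 5) − (37/7)| = 38|x − 9| / (14·|x + 5|).
Restrict δ ≤ 7. Then |x − 9| < 7 gives |x + 5| = |(x − 9) + 14| ≥ 14 − 7 = 7.
Hence |(8x + 2)/(x + 5) − (37/7)| < 38|x − 9|/(14·7) = (19/49)|x − 9|, which is < ϵ once |x − 9| < (49/19)ϵ.
Take δ = min(7, (49/19)ϵ). Then 0 < |x − 9| < δ forces both bounds, so |(8x + 2)/(x + 5) − (37/7)| < ϵ.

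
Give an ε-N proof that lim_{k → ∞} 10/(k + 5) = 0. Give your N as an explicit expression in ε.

N = 10/ε

Let ε > 0. For k ≥ 1, |10/(k + 5) − 0| = 10/(k + 5) ≤ 10/k.
We need 10/k < ε, i.e. k > 10/ε.
Take N = 10/ε. If k > N then |10/(k + 5)| ≤ 10/k < ε.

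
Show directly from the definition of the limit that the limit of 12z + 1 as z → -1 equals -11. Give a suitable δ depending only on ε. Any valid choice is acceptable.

Suppose ε > 0. We need δ > 0 so that 0 < |z + 1| < δ implies |(12z + 1) + 11| < ε.
Since (12z + 1) + 11 = 12(z + 1), we have |(12z + 1) + 11| = 12|z + 1|.
Thus it suffices that |z + 1| < ε/12.
Choosing δ = ε/12 gives |(12z + 1) + 11| = 12|z + 1| < ε whenever |z + 1| < δ.

δ = ε/12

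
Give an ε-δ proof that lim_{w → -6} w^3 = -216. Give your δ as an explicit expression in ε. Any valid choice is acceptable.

Suppose ε > 0. We seek δ > 0 with 0 < |w + 6| < δ ⇒ |w^3 + 216| < ε.
Factor: w^3 + 216 = (w + 6)(w^2 - 6w + 36), so |w^3 + 216| = |w + 6|·|w^2 - 6w + 36|.
Impose δ ≤ 1 so that |w| < 7; then |w^2 - 6w + 36| ≤ 127.
Hence |w^3 + 216| ≤ 127|w + 6|, which is < ε once |w + 6| < ε/127.
Take δ = min(1, ε/127). If 0 < |w + 6| < δ then both bounds hold and |w^3 + 216| ≤ 127|w + 6| < 127·(ε/127) = ε.

δ = min(1, ε/127)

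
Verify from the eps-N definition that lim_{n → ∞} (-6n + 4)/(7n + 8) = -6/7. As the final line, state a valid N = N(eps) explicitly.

N = (76/49)/eps

Let eps > 0 be given. For n ≥ 1, |(-6n + 4)/(7n + 8) + 6/7| = |76|/(7(7n + 8)) = 76/(7(7n + 8)).
Since 7n + 8 ≥ 7n for n ≥ 1, this is ≤ 76/(7·7n) = (76/49)/n.
So |(-6n + 4)/(7n + 8) + 6/7| < eps whenever n > (76/49)/eps.
Take N = (76/49)/eps. If n > N then |(-6n + 4)/(7n + 8) + 6/7| ≤ (76/49)/n < eps.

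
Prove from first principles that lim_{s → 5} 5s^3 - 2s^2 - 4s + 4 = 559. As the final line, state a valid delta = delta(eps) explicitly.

delta = min(1, eps/429)

Suppose eps > 0. We want delta > 0 such that 0 < |s − 5| < delta implies |(5s^3 - 2s^2 - 4s + 4) − 559| < eps.
(5s^3 - 2s^2 - 4s + 4) − 559 = 5s^3 - 2s^2 - 4s - 555 = (s − 5)(5s^2 + 23s + 111).
So |(5s^3 - 2s^2 - 4s + 4) − 559| = |s − 5|·|5s^2 + 23s + 111|.
Require delta ≤ 1. Then |s − 5| < 1 gives |s| < 6, and by the triangle inequality |5s^2 + 23s + 111| ≤ 5·6^2 + 23·6 + 111 = 429.
Hence |(5s^3 - 2s^2 - 4s + 4) − 559| ≤ 429|s − 5| < eps provided |s − 5| < eps/429.
Take delta = min(1, eps/429). Then 0 < |s − 5| < delta gives both |s − 5| < 1 and |s − 5| < eps/429, so |(5s^3 - 2s^2 - 4s + 4) − 559| < eps.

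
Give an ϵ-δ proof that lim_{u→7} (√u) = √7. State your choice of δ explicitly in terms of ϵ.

Suppose ϵ > 0. We want δ > 0 such that 0 < |u − 7| < δ implies |√u − √7| < ϵ.
Multiplying by the conjugate, |√u − √7| = |u − 7|/(√u + √7).
Restrict δ ≤ 7 so that |u − 7| < 7 forces u > 0, and then √u + √7 > √7.
Hence |√u − √7| < |u − 7|/√7, which is < ϵ once |u − 7| < √7·ϵ.
Take δ = min(7, √7·ϵ). If 0 < |u − 7| < δ then u > 0 and |√u − √7| < |u − 7|/√7 < ϵ.

δ = min(7, √7·ϵ)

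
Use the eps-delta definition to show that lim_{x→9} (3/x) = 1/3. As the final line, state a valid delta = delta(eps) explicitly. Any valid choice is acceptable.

Suppose eps > 0. We seek delta > 0 such that 0 < |x − 9| < delta implies |3/x − (1/3)| < eps.
|3/x − (1/3)| = 3·|9 − x|/(9·|x|) = 3|x − 9|/(9|x|).
Require delta ≤ 9/2 so that |x| > 9 − 9/2 = 9/2, hence 9|x| > 81/2.
Then |3/x − (1/3)| < 3|x − 9|/(81/2), which is < eps when |x − 9| < (27/2)eps.
Take delta = min(9/2, (27/2)eps). Then 0 < |x − 9| < delta gives both |x − 9| < 9/2 and |x − 9| < (27/2)eps, so |3/x − (1/3)| < eps.

delta = min(9/2, (27/2)eps)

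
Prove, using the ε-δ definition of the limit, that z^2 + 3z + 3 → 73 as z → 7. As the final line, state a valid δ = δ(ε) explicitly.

δ = min(1, ε/18)

Let ε > 0 be given. We want δ > 0 such that 0 < |z − 7| < δ implies |(z^2 + 3z + 3) − 73| < ε.
(z^2 + 3z + 3) − 73 = z^2 + 3z - 70 = (z − 7)(z + 10).
So |(z^2 + 3z + 3) − 73| = |z − 7|·|z + 10|.
Require δ ≤ 1. Then |z − 7| < 1 gives |z| < 8, and by the triangle inequality |z + 10| ≤ 8 + 10 = 18.
Hence |(z^2 + 3z + 3) − 73| ≤ 18|z − 7| < ε provided |z − 7| < ε/18.
Take δ = min(1, ε/18). Then 0 < |z − 7| < δ gives both |z − 7| < 1 and |z − 7| < ε/18, so |(z^2 + 3z + 3) − 73| < ε.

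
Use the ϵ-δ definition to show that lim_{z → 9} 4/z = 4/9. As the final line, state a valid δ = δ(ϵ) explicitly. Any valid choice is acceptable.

Fix ϵ > 0. We seek δ > 0 such that 0 < |z − 9| < δ implies |4/z − (4/9)| < ϵ.
|4/z − (4/9)| = 4·|9 − z|/(9·|z|) = 4|z − 9|/(9|z|).
Restrict δ ≤ 9/2. Then |z − 9| < 9/2 gives |z| > 9/2, so 9|z| > 81/2.
Then |4/z − (4/9)| < 4|z − 9|/(81/2), which is < ϵ when |z − 9| < (81/8)ϵ.
Take δ = min(9/2, (81/8)ϵ). Then 0 < |z − 9| < δ gives both |z − 9| < 9/2 and |z − 9| < (81/8)ϵ, so |4/z − (4/9)| < ϵ.

δ = min(9/2, (81/8)ϵ)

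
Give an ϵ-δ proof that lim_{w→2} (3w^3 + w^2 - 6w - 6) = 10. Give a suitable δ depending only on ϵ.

δ = min(2, ϵ/84)

Let ϵ > 0. We want δ > 0 such that 0 < |w − 2| < δ implies |(3w^3 + w^2 - 6w - 6) − 10| < ϵ.
(3w^3 + w^2 - 6w - 6) − 10 = 3w^3 + w^2 - 6w - 16 = (w − 2)(3w^2 + 7w + 8).
So |(3w^3 + w^2 - 6w - 6) − 10| = |w − 2|·|3w^2 + 7w + 8|.
Require δ ≤ 2. Then |w − 2| < 2 gives |w| < 4, and by the triangle inequality |3w^2 + 7w + 8| ≤ 3·4^2 + 7·4 + 8 = 84.
Hence |(3w^3 + w^2 - 6w - 6) − 10| ≤ 84|w − 2| < ϵ provided |w − 2| < ϵ/84.
Take δ = min(2, ϵ/84). Then 0 < |w − 2| < δ gives both |w − 2| < 2 and |w − 2| < ϵ/84, so |(3w^3 + w^2 - 6w - 6) − 10| < ϵ.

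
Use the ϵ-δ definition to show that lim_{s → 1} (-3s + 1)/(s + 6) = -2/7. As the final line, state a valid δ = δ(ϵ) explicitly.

δ = min(7/2, (49/38)ϵ)

Let ϵ > 0 be given. We want δ > 0 with 0 < |s − 1| < δ ⇒ |(-3s + 1)/(s + 6) + 2/7| < ϵ.
Combining over a common denominator, (-3s + 1)/(s + 6) + 2/7 = [(-3s + 1)·7 − (-2)·(s + 6)] / [7·(s + 6)] = -19(s − 1) / (7(s + 6)).
So |(-3s + 1)/(s + 6) + 2/7| = 19|s − 1| / (7·|s + 6|).
Require δ ≤ 7/2, so |s + 6| ≥ |7| − |s − 1| > 7 − 7/2 = 7/2.
Hence |(-3s + 1)/(s + 6) + 2/7| < 19|s − 1|/(7·(7/2)) = (38/49)|s − 1|, which is < ϵ once |s − 1| < (49/38)ϵ.
Take δ = min(7/2, (49/38)ϵ). Then 0 < |s − 1| < δ forces both bounds, so |(-3s + 1)/(s + 6) + 2/7| < ϵ.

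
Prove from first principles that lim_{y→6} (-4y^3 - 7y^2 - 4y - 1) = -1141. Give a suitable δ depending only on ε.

Suppose ε > 0. We want δ > 0 such that 0 < |y − 6| < δ implies |(-4y^3 - 7y^2 - 4y - 1) + 1141| < ε.
(-4y^3 - 7y^2 - 4y - 1) + 1141 = -4y^3 - 7y^2 - 4y + 1140 = (y − 6)(-4y^2 - 31y - 190).
So |(-4y^3 - 7y^2 - 4y - 1) + 1141| = |y − 6|·|-4y^2 - 31y - 190|.
Require δ ≤ 1. Then |y − 6| < 1 gives |y| < 7, and by the triangle inequality |-4y^2 - 31y - 190| ≤ 4·7^2 + 31·7 + 190 = 603.
Hence |(-4y^3 - 7y^2 - 4y - 1) + 1141| ≤ 603|y − 6| < ε provided |y − 6| < ε/603.
Take δ = min(1, ε/603). Then 0 < |y − 6| < δ gives both |y − 6| < 1 and |y − 6| < ε/603, so |(-4y^3 - 7y^2 - 4y - 1) + 1141| < ε.

δ = min(1, ε/603)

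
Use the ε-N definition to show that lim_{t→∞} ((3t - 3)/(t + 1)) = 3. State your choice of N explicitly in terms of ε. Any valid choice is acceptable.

Let ε > 0. We seek N > 0 such that t > N implies |(3t - 3)/(t + 1) − 3| < ε.
(3t - 3)/(t + 1) − 3 = ((3t - 3) − 3(t + 1)) / ((t + 1)) = -6/((t + 1)).
For t > 0 we have t + 1 > t, so |(3t - 3)/(t + 1) − 3| = 6/((t + 1)) < 6/(t) = 6/t.
Thus |(3t - 3)/(t + 1) − 3| < ε whenever t > 6/ε.
Take N = 6/ε. If t > N then |(3t - 3)/(t + 1) − 3| < 6/t < ε.

N = 6/ε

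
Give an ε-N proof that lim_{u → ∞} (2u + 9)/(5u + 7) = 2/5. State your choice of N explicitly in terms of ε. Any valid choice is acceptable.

N = (31/25)/ε

Let ε > 0. We seek N > 0 such that u > N implies |(2u + 9)/(5u + 7) − (2/5)| < ε.
(2u + 9)/(5u + 7) − (2/5) = (5(2u + 9) − 2(5u + 7)) / (5(5u + 7)) = 31/(5(5u + 7)).
For u > 0 we have 5u + 7 > 5u, so |(2u + 9)/(5u + 7) − (2/5)| = 31/(5(5u + 7)) < 31/(5·5u) = (31/25)/u.
Thus |(2u + 9)/(5u + 7) − (2/5)| < ε whenever u > (31/25)/ε.
Take N = (31/25)/ε. If u > N then |(2u + 9)/(5u + 7) − (2/5)| < (31/25)/u < ε.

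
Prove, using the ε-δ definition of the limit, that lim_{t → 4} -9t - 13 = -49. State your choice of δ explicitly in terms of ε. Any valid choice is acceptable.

Let ε > 0 be given. We need δ > 0 so that 0 < |t − 4| < δ implies |(-9t - 13) + 49| < ε.
Since (-9t - 13) + 49 = -9(t − 4), we have |(-9t - 13) + 49| = 9|t − 4|.
Thus it suffices that |t − 4| < ε/9.
Take δ = ε/9. If 0 < |t − 4| < δ then |(-9t - 13) + 49| = 9|t − 4| < 9·(ε/9) = ε.

δ = ε/9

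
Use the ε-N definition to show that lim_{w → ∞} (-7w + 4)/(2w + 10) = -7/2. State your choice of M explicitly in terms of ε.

Let ε > 0. We seek M > 0 such that w > M implies |(-7w + 4)/(2w + 10) + 7/2| < ε.
(-7w + 4)/(2w + 10) + 7/2 = (2(-7w + 4) − (-7)(2w + 10)) / (2(2w + 10)) = 78/(2(2w + 10)).
For w > 0 we have 2w + 10 > 2w, so |(-7w + 4)/(2w + 10) + 7/2| = 78/(2(2w + 10)) < 78/(2·2w) = (39/2)/w.
Thus |(-7w + 4)/(2w + 10) + 7/2| < ε whenever w > (39/2)/ε.
Take M = (39/2)/ε. If w > M then |(-7w + 4)/(2w + 10) + 7/2| < (39/2)/w < ε.

M = (39/2)/ε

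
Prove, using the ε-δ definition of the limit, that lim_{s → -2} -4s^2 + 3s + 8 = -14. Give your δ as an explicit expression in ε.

δ = min(2, ε/27)

Suppose ε > 0. We want δ > 0 such that 0 < |s + 2| < δ implies |(-4s^2 + 3s + 8) + 14| < ε.
(-4s^2 + 3s + 8) + 14 = -4s^2 + 3s + 22 = (s + 2)(-4s + 11).
So |(-4s^2 + 3s + 8) + 14| = |s + 2|·|-4s + 11|.
Assume first that |s + 2| < 2, so |s| < 4. Then |-4s + 11| ≤ 4·4 + 11 = 27.
Hence |(-4s^2 + 3s + 8) + 14| ≤ 27|s + 2| < ε provided |s + 2| < ε/27.
Choosing δ = min(2, ε/27) ensures both conditions, hence |(-4s^2 + 3s + 8) + 14| < ε.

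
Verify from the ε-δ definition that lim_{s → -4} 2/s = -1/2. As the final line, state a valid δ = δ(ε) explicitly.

Suppose ε > 0. We seek δ > 0 such that 0 < |s + 4| < δ implies |2/s + 1/2| < ε.
|2/s + 1/2| = 2·|-4 − s|/(4·|s|) = 2|s + 4|/(4|s|).
Restrict δ ≤ 2. Then |s + 4| < 2 gives |s| > 2, so 4|s| > 8.
Then |2/s + 1/2| < 2|s + 4|/8, which is < ε when |s + 4| < 4ε.
Take δ = min(2, 4ε). Then 0 < |s + 4| < δ gives both |s + 4| < 2 and |s + 4| < 4ε, so |2/s + 1/2| < ε.

δ = min(2, 4ε)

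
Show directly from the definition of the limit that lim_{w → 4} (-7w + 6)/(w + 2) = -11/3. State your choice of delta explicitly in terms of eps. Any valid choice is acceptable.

Fix eps > 0. We want delta > 0 with 0 < |w − 4| < delta ⇒ |(-7w + 6)/(w + 2) + 11/3| < eps.
Combining over a common denominator, (-7w + 6)/(w + 2) + 11/3 = [(-7w + 6)·6 − (-22)·(w + 2)] / [6·(w + 2)] = -20(w − 4) / (6(w + 2)).
So |(-7w + 6)/(w + 2) + 11/3| = 20|w − 4| / (6·|w + 2|).
Require delta ≤ 3, so |w + 2| ≥ |6| − |w − 4| > 6 − 3 = 3.
Hence |(-7w + 6)/(w + 2) + 11/3| < 20|w − 4|/(6·3) = (10/9)|w − 4|, which is < eps once |w − 4| < (9/10)eps.
Take delta = min(3, (9/10)eps). Then 0 < |w − 4| < delta forces both bounds, so |(-7w + 6)/(w + 2) + 11/3| < eps.

delta = min(3, (9/10)eps)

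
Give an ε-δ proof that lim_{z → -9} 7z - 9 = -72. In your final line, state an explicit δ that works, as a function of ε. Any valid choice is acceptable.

Let ε > 0. We need δ > 0 so that 0 < |z + 9| < δ implies |(7z - 9) + 72| < ε.
|(7z - 9) + 72| = |7z + 63| = 7|z + 9|.
So 7|z + 9| < ε exactly when |z + 9| < ε/7.
Take δ = ε/7. If 0 < |z + 9| < δ then |(7z - 9) + 72| = 7|z + 9| < 7·(ε/7) = ε.

δ = ε/7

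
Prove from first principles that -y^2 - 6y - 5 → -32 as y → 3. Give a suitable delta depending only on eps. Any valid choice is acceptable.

Suppose eps > 0. We want delta > 0 such that 0 < |y − 3| < delta implies |(-y^2 - 6y - 5) + 32| < eps.
(-y^2 - 6y - 5) + 32 = -y^2 - 6y + 27 = (y − 3)(-y - 9).
So |(-y^2 - 6y - 5) + 32| = |y − 3|·|-y - 9|.
Require delta ≤ 2. Then |y − 3| < 2 gives |y| < 5, and by the triangle inequality |-y - 9| ≤ 5 + 9 = 14.
Hence |(-y^2 - 6y - 5) + 32| ≤ 14|y − 3| < eps provided |y − 3| < eps/14.
Choosing delta = min(2, eps/14) ensures both conditions, hence |(-y^2 - 6y - 5) + 32| < eps.

delta = min(2, eps/14)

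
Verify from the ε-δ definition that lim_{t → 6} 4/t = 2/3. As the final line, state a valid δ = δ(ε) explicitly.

δ = min(3, (9/2)ε)

Let ε > 0. We seek δ > 0 such that 0 < |t − 6| < δ implies |4/t − (2/3)| < ε.
|4/t − (2/3)| = 4·|6 − t|/(6·|t|) = 4|t − 6|/(6|t|).
Restrict δ ≤ 3. Then |t − 6| < 3 gives |t| > 3, so 6|t| > 18.
Then |4/t − (2/3)| < 4|t − 6|/18, which is < ε when |t − 6| < (9/2)ε.
Take δ = min(3, (9/2)ε). Then 0 < |t − 6| < δ gives both |t − 6| < 3 and |t − 6| < (9/2)ε, so |4/t − (2/3)| < ε.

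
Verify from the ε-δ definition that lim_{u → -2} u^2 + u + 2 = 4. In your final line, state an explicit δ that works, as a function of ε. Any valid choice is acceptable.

δ = min(2, ε/5)

Fix ε > 0. We want δ > 0 such that 0 < |u + 2| < δ implies |(u^2 + u + 2) − 4| < ε.
(u^2 + u + 2) − 4 = u^2 + u - 2 = (u + 2)(u - 1).
So |(u^2 + u + 2) − 4| = |u + 2|·|u - 1|.
Assume first that |u + 2| < 2, so |u| < 4. Then |u - 1| ≤ 4 + 1 = 5.
Hence |(u^2 + u + 2) − 4| ≤ 5|u + 2| < ε provided |u + 2| < ε/5.
Take δ = min(2, ε/5). Then 0 < |u + 2| < δ gives both |u + 2| < 2 and |u + 2| < ε/5, so |(u^2 + u + 2) − 4| < ε.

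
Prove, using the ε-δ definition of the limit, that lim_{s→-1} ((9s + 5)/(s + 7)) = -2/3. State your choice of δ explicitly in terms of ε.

δ = min(3, (9/29)ε)

Let ε > 0 be given. We want δ > 0 with 0 < |s + 1| < δ ⇒ |(9s + 5)/(s + 7) + 2/3| < ε.
Combining over a common denominator, (9s + 5)/(s + 7) + 2/3 = [(9s + 5)·6 − (-4)·(s + 7)] / [6·(s + 7)] = 58(s + 1) / (6(s + 7)).
So |(9s + 5)/(s + 7) + 2/3| = 58|s + 1| / (6·|s + 7|).
Require δ ≤ 3, so |s + 7| ≥ |6| − |s + 1| > 6 − 3 = 3.
Hence |(9s + 5)/(s + 7) + 2/3| < 58|s + 1|/(6·3) = (29/9)|s + 1|, which is < ε once |s + 1| < (9/29)ε.
Take δ = min(3, (9/29)ε). Then 0 < |s + 1| < δ forces both bounds, so |(9s + 5)/(s + 7) + 2/3| < ε.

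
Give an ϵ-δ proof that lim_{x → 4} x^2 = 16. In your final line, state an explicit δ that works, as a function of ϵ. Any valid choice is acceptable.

δ = min(1, ϵ/9)

Fix ϵ > 0. We seek δ > 0 with 0 < |x − 4| < δ ⇒ |x^2 − 16| < ϵ.
Factor: x^2 − 16 = (x − 4)(x + 4), so |x^2 − 16| = |x − 4|·|x + 4|.
Restrict δ ≤ 1. Then |x − 4| < 1 gives |x| < 5, so by the triangle inequality |x + 4| ≤ 5 + 4 = 9.
Hence |x^2 − 16| ≤ 9|x − 4|, which is < ϵ once |x − 4| < ϵ/9.
Take δ = min(1, ϵ/9). If 0 < |x − 4| < δ then both bounds hold and |x^2 − 16| ≤ 9|x − 4| < 9·(ϵ/9) = ϵ.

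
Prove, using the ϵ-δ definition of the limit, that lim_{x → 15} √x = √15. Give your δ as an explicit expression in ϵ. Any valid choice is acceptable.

Fix ϵ > 0. We want δ > 0 such that 0 < |x − 15| < δ implies |√x − √15| < ϵ.
Multiplying by the conjugate, |√x − √15| = |x − 15|/(√x + √15).
Restrict δ ≤ 15 so that |x − 15| < 15 forces x > 0, and then √x + √15 > √15.
Hence |√x − √15| < |x − 15|/√15, which is < ϵ once |x − 15| < √15·ϵ.
Take δ = min(15, √15·ϵ). If 0 < |x − 15| < δ then x > 0 and |√x − √15| < |x − 15|/√15 < ϵ.

δ = min(15, √15·ϵ)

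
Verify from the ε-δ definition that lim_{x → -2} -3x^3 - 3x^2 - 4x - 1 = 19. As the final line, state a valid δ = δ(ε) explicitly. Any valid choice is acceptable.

Fix ε > 0. We want δ > 0 such that 0 < |x + 2| < δ implies |(-3x^3 - 3x^2 - 4x - 1) − 19| < ε.
(-3x^3 - 3x^2 - 4x - 1) − 19 = -3x^3 - 3x^2 - 4x - 20 = (x + 2)(-3x^2 + 3x - 10).
So |(-3x^3 - 3x^2 - 4x - 1) − 19| = |x + 2|·|-3x^2 + 3x - 10|.
Assume first that |x + 2| < 1, so |x| < 3. Then |-3x^2 + 3x - 10| ≤ 3·3^2 + 3·3 + 10 = 46.
Hence |(-3x^3 - 3x^2 - 4x - 1) − 19| ≤ 46|x + 2| < ε provided |x + 2| < ε/46.
Take δ = min(1, ε/46). Then 0 < |x + 2| < δ gives both |x + 2| < 1 and |x + 2| < ε/46, so |(-3x^3 - 3x^2 - 4x - 1) − 19| < ε.

δ = min(1, ε/46)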